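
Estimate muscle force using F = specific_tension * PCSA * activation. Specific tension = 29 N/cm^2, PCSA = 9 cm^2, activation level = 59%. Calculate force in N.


F = sigma * PCSA * activation
F = 29 * 9 * 0.59
F = 154 N


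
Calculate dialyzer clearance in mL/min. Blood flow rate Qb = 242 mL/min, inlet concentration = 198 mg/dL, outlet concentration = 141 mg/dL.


K = Qb * (Cb_in - Cb_out) / Cb_in
K = 242 * (198 - 141) / 198
K = 69.67 mL/min


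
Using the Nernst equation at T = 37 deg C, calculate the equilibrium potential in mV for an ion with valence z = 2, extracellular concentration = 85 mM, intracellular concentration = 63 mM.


E = (RT/(zF)) * ln(C_out/C_in)
T = 37 + 273.15 = 310.15 K
E = (8.314 * 310.15 / (2 * 96485)) * ln(85/63)
E = 4.002 mV


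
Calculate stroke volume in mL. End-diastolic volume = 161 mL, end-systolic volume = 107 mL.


SV = EDV - ESV
SV = 161 - 107
SV = 54 mL


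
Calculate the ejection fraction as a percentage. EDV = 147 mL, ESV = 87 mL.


SV = EDV - ESV = 147 - 87 = 60 mL
EF = SV/EDV * 100 = 60/147 * 100
EF = 40.82%


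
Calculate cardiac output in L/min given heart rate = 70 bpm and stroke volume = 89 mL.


CO = HR * SV
CO = 70 * 89 / 1000
CO = 6.23 L/min


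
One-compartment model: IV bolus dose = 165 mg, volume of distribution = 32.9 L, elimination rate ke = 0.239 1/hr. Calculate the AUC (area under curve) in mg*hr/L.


C0 = Dose/Vd = 165/32.9 = 5.0152 mg/L
AUC = C0/ke = 5.0152/0.239
AUC = 20.98 mg*hr/L


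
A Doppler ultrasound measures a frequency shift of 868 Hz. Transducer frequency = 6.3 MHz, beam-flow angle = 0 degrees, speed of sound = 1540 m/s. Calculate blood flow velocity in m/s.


v = fd * c / (2 * f0 * cos(theta))
v = 868 * 1540 / (2 * 6.3000e+06 * cos(0))
v = 0.1061 m/s


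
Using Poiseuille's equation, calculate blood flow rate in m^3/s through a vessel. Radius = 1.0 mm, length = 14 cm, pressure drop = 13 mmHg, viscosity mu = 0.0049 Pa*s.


Q = pi*r^4*dP / (8*mu*L)
r = 0.001 m, L = 0.14 m
dP = 13 mmHg = 1733.186 Pa
Q = 9.9216e-07 m^3/s


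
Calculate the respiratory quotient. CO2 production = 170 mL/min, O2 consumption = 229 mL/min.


RQ = VCO2 / VO2
RQ = 170 / 229
RQ = 0.7424


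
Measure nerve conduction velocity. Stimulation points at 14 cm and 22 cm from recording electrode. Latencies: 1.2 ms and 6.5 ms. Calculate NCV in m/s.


Distance = (22 - 14) / 100 = 0.08 m
dt = (6.5 - 1.2) / 1000 = 0.0053 s
NCV = dist / dt = 15.09 m/s


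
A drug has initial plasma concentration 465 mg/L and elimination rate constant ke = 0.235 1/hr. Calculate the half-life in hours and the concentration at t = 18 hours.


t_half = ln(2) / ke = 0.693147 / 0.235 = 2.95 hr
C(t) = C0 * exp(-ke*t) = 465 * exp(-0.235*18)
C(18) = 6.767 mg/L


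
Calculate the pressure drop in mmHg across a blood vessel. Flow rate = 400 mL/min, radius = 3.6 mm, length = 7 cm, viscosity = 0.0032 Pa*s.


dP = 8*mu*L*Q / (pi*r^4)
Q = 400 mL/min = 6.66667e-06 m^3/s
dP = 22.6406 Pa = 22.6406 / 133.322 mmHg = 0.1698 mmHg


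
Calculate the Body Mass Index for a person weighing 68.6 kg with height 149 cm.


BMI = weight / height^2
height = 149 cm = 1.49 m
BMI = 68.6 / 1.49^2
BMI = 30.9 kg/m^2


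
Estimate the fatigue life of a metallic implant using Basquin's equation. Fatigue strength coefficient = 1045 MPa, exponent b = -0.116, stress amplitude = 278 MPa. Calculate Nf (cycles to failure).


sigma_a = sigma_f' * (2Nf)^b
2Nf = (sigma_a/sigma_f')^(1/b)
2Nf = (278/1045)^(1/-0.116)
2Nf = 90680.287
Nf = 4.534e+04


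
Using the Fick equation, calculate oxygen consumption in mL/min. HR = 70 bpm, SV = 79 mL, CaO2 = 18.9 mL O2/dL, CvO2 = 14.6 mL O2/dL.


CO = HR*SV = 70*79/1000 = 5.53 L/min
a-v O2 diff = 18.9 - 14.6 = 4.3 mL/dL
VO2 = CO * (CaO2-CvO2) * 10 dL/L
VO2 = 5.53 * 4.3 * 10
VO2 = 237.8 mL/min


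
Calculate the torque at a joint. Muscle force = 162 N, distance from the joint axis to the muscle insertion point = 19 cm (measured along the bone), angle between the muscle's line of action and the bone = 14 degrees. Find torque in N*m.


Torque = F * d * sin(theta)   (moment arm = d*sin(theta))
d = 19 cm = 0.19 m
Torque = 162 * 0.19 * sin(14)
Torque = 7.446 N*m


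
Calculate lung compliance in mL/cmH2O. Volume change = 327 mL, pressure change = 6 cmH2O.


C = dV / dP
C = 327 / 6
C = 54.5 mL/cmH2O


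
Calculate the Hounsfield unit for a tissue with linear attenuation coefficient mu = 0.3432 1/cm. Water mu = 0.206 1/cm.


HU = ((mu_tissue - mu_water) / mu_water) * 1000
HU = ((0.3432 - 0.206) / 0.206) * 1000
HU = 666


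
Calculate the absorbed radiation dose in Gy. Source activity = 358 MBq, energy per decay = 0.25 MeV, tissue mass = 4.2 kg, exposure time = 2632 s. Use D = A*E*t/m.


A = 358 MBq = 3.5800e+08 Bq
E = 0.25 MeV = 4.005e-14 J
D = A*E*t/m = 3.5800e+08*4.005e-14*2632/4.2
D = 0.008985 Gy


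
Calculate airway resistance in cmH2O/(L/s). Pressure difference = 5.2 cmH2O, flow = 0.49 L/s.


R = dP / flow
R = 5.2 / 0.49
R = 10.61 cmH2O/(L/s)


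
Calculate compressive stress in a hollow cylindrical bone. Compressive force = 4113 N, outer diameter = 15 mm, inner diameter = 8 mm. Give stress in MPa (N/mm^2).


A = pi*(r_o^2 - r_i^2)
r_o = 7.5 mm, r_i = 4 mm
A = 126.449 mm^2
sigma = F/A = 4113 / 126.449
sigma = 32.53 MPa


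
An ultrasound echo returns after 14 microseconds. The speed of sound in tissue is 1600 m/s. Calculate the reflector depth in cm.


depth = c * t / 2
t = 14 us = 1.4000e-05 s
depth = 1600 * 1.4000e-05 / 2
depth = 0.0112 m = 1.12 cm


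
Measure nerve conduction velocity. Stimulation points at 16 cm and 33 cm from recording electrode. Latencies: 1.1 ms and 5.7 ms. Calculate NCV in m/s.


Distance = (33 - 16) / 100 = 0.17 m
dt = (5.7 - 1.1) / 1000 = 0.0046 s
NCV = dist / dt = 36.96 m/s


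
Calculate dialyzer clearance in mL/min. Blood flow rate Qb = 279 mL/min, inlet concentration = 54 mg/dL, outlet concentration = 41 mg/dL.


K = Qb * (Cb_in - Cb_out) / Cb_in
K = 279 * (54 - 41) / 54
K = 67.17 mL/min


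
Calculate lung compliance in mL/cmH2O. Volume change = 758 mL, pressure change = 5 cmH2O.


C = dV / dP
C = 758 / 5
C = 151.6 mL/cmH2O


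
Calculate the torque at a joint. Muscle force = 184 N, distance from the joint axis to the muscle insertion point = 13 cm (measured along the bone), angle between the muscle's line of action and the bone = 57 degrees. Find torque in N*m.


Torque = F * d * sin(theta)   (moment arm = d*sin(theta))
d = 13 cm = 0.13 m
Torque = 184 * 0.13 * sin(57)
Torque = 20.06 N*m


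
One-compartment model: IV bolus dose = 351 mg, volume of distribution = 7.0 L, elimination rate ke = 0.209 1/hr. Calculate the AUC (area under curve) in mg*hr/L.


C0 = Dose/Vd = 351/7.0 = 50.1429 mg/L
AUC = C0/ke = 50.1429/0.209
AUC = 239.9 mg*hr/L


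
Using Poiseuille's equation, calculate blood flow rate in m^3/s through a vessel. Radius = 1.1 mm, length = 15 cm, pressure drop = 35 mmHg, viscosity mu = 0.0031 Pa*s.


Q = pi*r^4*dP / (8*mu*L)
r = 0.0011 m, L = 0.15 m
dP = 35 mmHg = 4666.27 Pa
Q = 5.7696e-06 m^3/s


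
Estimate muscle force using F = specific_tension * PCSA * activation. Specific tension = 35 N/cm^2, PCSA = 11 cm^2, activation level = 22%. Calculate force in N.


F = sigma * PCSA * activation
F = 35 * 11 * 0.22
F = 84.7 N


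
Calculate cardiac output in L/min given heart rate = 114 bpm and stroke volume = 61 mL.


CO = HR * SV
CO = 114 * 61 / 1000
CO = 6.954 L/min


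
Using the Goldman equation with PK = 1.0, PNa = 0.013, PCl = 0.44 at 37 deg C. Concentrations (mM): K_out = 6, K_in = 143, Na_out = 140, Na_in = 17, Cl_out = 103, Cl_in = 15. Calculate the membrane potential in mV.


Vm = (RT/F)*ln((PK*Ko + PNa*Nao + PCl*Cli)/(PK*Ki + PNa*Nai + PCl*Clo))
Numer = 14.42, Denom = 188.541
Vm = -68.7 mV


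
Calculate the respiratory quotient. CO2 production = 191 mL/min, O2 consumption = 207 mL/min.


RQ = VCO2 / VO2
RQ = 191 / 207
RQ = 0.9227


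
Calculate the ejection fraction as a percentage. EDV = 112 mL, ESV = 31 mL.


SV = EDV - ESV = 112 - 31 = 81 mL
EF = SV/EDV * 100 = 81/112 * 100
EF = 72.32%


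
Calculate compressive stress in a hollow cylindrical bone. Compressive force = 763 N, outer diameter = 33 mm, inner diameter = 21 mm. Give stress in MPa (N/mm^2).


A = pi*(r_o^2 - r_i^2)
r_o = 16.5 mm, r_i = 10.5 mm
A = 508.938 mm^2
sigma = F/A = 763 / 508.938
sigma = 1.499 MPa


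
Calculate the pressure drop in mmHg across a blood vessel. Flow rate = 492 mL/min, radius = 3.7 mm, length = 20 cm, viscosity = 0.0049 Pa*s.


dP = 8*mu*L*Q / (pi*r^4)
Q = 492 mL/min = 8.2e-06 m^3/s
dP = 109.188 Pa = 109.188 / 133.322 mmHg = 0.819 mmHg


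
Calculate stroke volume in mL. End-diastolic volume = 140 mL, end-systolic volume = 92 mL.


SV = EDV - ESV
SV = 140 - 92
SV = 48 mL


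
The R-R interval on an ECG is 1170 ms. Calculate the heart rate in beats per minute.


HR = 60 / RR_interval(s)
RR = 1170 ms = 1.17 s
HR = 60 / 1.17 = 51.28 bpm


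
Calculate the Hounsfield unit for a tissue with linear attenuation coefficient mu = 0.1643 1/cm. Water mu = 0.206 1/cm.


HU = ((mu_tissue - mu_water) / mu_water) * 1000
HU = ((0.1643 - 0.206) / 0.206) * 1000
HU = -202.4


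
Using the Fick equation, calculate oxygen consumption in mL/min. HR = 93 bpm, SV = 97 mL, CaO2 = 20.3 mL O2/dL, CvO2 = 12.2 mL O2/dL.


CO = HR*SV = 93*97/1000 = 9.021 L/min
a-v O2 diff = 20.3 - 12.2 = 8.1 mL/dL
VO2 = CO * (CaO2-CvO2) * 10 dL/L
VO2 = 9.021 * 8.1 * 10
VO2 = 730.7 mL/min


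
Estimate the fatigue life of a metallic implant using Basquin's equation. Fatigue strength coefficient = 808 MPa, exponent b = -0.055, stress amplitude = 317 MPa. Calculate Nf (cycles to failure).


sigma_a = sigma_f' * (2Nf)^b
2Nf = (sigma_a/sigma_f')^(1/b)
2Nf = (317/808)^(1/-0.055)
2Nf = 24446685
Nf = 1.2223e+07


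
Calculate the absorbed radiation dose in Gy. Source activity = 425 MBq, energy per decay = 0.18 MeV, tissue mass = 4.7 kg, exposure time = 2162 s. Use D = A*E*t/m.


A = 425 MBq = 4.2500e+08 Bq
E = 0.18 MeV = 2.8836e-14 J
D = A*E*t/m = 4.2500e+08*2.8836e-14*2162/4.7
D = 0.005637 Gy


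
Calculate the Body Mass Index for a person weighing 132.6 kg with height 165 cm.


BMI = weight / height^2
height = 165 cm = 1.65 m
BMI = 132.6 / 1.65^2
BMI = 48.71 kg/m^2


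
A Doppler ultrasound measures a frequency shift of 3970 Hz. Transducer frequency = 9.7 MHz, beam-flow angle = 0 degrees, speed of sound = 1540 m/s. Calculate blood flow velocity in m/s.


v = fd * c / (2 * f0 * cos(theta))
v = 3970 * 1540 / (2 * 9.7000e+06 * cos(0))
v = 0.3151 m/s


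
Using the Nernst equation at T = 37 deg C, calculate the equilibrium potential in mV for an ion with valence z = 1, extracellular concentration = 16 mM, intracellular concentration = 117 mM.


E = (RT/(zF)) * ln(C_out/C_in)
T = 37 + 273.15 = 310.15 K
E = (8.314 * 310.15 / (1 * 96485)) * ln(16/117)
E = -53.17 mV


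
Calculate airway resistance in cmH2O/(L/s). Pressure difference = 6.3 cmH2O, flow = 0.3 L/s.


R = dP / flow
R = 6.3 / 0.3
R = 21 cmH2O/(L/s)


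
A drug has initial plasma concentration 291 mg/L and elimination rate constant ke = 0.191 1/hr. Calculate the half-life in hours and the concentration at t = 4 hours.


t_half = ln(2) / ke = 0.693147 / 0.191 = 3.629 hr
C(t) = C0 * exp(-ke*t) = 291 * exp(-0.191*4)
C(4) = 135.5 mg/L


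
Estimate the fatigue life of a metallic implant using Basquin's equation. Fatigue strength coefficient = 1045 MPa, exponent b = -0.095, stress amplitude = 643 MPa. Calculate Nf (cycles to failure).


sigma_a = sigma_f' * (2Nf)^b
2Nf = (sigma_a/sigma_f')^(1/b)
2Nf = (643/1045)^(1/-0.095)
2Nf = 165.98008
Nf = 82.99


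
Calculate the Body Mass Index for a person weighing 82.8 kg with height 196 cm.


BMI = weight / height^2
height = 196 cm = 1.96 m
BMI = 82.8 / 1.96^2
BMI = 21.55 kg/m^2


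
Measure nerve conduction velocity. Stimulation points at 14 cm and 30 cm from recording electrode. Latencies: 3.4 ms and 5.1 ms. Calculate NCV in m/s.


Distance = (30 - 14) / 100 = 0.16 m
dt = (5.1 - 3.4) / 1000 = 0.0017 s
NCV = dist / dt = 94.12 m/s


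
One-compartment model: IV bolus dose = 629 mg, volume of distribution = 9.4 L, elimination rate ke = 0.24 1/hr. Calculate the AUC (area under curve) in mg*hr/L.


C0 = Dose/Vd = 629/9.4 = 66.9149 mg/L
AUC = C0/ke = 66.9149/0.24
AUC = 278.8 mg*hr/L


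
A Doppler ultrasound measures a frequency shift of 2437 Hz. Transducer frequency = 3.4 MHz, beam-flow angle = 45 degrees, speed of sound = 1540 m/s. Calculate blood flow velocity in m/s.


v = fd * c / (2 * f0 * cos(theta))
v = 2437 * 1540 / (2 * 3.4000e+06 * cos(45))
v = 0.7805 m/s


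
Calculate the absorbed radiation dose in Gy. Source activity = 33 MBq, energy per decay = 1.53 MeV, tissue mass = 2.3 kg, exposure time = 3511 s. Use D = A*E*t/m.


A = 33 MBq = 3.3000e+07 Bq
E = 1.53 MeV = 2.45106e-13 J
D = A*E*t/m = 3.3000e+07*2.45106e-13*3511/2.3
D = 0.01235 Gy


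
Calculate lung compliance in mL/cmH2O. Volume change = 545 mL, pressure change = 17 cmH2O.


C = dV / dP
C = 545 / 17
C = 32.06 mL/cmH2O


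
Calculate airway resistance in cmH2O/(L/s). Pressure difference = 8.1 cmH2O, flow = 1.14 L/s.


R = dP / flow
R = 8.1 / 1.14
R = 7.105 cmH2O/(L/s)


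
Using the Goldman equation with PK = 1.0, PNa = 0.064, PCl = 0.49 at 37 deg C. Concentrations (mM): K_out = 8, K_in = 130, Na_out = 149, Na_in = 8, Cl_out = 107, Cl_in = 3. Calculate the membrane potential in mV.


Vm = (RT/F)*ln((PK*Ko + PNa*Nao + PCl*Cli)/(PK*Ki + PNa*Nai + PCl*Clo))
Numer = 19.006, Denom = 182.942
Vm = -60.52 mV


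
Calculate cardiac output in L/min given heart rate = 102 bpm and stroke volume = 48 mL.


CO = HR * SV
CO = 102 * 48 / 1000
CO = 4.896 L/min


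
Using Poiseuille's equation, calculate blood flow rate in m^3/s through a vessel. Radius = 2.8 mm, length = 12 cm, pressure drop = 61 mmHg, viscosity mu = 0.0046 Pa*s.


Q = pi*r^4*dP / (8*mu*L)
r = 0.0028 m, L = 0.12 m
dP = 61 mmHg = 8132.642 Pa
Q = 3.5562e-04 m^3/s


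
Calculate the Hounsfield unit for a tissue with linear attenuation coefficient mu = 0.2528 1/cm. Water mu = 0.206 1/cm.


HU = ((mu_tissue - mu_water) / mu_water) * 1000
HU = ((0.2528 - 0.206) / 0.206) * 1000
HU = 227.2


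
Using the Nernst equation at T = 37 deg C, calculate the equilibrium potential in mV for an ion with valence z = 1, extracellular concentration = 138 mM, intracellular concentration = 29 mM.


E = (RT/(zF)) * ln(C_out/C_in)
T = 37 + 273.15 = 310.15 K
E = (8.314 * 310.15 / (1 * 96485)) * ln(138/29)
E = 41.69 mV


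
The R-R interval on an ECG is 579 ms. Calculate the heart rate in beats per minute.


HR = 60 / RR_interval(s)
RR = 579 ms = 0.579 s
HR = 60 / 0.579 = 103.6 bpm


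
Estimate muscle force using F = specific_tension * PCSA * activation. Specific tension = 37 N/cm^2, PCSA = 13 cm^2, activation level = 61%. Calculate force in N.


F = sigma * PCSA * activation
F = 37 * 13 * 0.61
F = 293.4 N


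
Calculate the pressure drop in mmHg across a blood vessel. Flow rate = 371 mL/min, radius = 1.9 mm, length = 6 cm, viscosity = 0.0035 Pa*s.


dP = 8*mu*L*Q / (pi*r^4)
Q = 371 mL/min = 6.18333e-06 m^3/s
dP = 253.727 Pa = 253.727 / 133.322 mmHg = 1.903 mmHg


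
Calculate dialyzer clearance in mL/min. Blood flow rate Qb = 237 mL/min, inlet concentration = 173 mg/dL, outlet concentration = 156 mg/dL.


K = Qb * (Cb_in - Cb_out) / Cb_in
K = 237 * (173 - 156) / 173
K = 23.29 mL/min


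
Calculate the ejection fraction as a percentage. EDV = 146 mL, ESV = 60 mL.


SV = EDV - ESV = 146 - 60 = 86 mL
EF = SV/EDV * 100 = 86/146 * 100
EF = 58.9%


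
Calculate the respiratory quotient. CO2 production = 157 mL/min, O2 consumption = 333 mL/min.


RQ = VCO2 / VO2
RQ = 157 / 333
RQ = 0.4715


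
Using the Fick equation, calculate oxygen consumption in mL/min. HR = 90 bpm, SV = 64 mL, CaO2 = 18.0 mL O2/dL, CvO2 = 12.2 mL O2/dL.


CO = HR*SV = 90*64/1000 = 5.76 L/min
a-v O2 diff = 18.0 - 12.2 = 5.8 mL/dL
VO2 = CO * (CaO2-CvO2) * 10 dL/L
VO2 = 5.76 * 5.8 * 10
VO2 = 334.1 mL/min


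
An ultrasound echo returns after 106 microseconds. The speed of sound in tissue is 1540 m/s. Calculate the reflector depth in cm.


depth = c * t / 2
t = 106 us = 1.0600e-04 s
depth = 1540 * 1.0600e-04 / 2
depth = 0.08162 m = 8.162 cm


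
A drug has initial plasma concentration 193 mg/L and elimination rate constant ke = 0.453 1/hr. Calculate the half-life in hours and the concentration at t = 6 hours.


t_half = ln(2) / ke = 0.693147 / 0.453 = 1.53 hr
C(t) = C0 * exp(-ke*t) = 193 * exp(-0.453*6)
C(6) = 12.74 mg/L


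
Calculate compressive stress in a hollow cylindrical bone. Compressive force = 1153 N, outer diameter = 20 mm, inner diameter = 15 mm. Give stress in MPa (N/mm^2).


A = pi*(r_o^2 - r_i^2)
r_o = 10 mm, r_i = 7.5 mm
A = 137.445 mm^2
sigma = F/A = 1153 / 137.445
sigma = 8.389 MPa


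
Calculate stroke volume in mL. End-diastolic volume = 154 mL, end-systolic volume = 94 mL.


SV = EDV - ESV
SV = 154 - 94
SV = 60 mL


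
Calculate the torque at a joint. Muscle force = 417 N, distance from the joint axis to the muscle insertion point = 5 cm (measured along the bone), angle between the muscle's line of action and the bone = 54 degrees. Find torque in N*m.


Torque = F * d * sin(theta)   (moment arm = d*sin(theta))
d = 5 cm = 0.05 m
Torque = 417 * 0.05 * sin(54)
Torque = 16.87 N*m


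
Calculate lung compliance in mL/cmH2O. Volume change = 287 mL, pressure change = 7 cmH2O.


C = dV / dP
C = 287 / 7
C = 41 mL/cmH2O


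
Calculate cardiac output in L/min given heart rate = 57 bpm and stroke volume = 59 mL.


CO = HR * SV
CO = 57 * 59 / 1000
CO = 3.363 L/min


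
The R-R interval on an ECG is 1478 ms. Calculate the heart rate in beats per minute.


HR = 60 / RR_interval(s)
RR = 1478 ms = 1.478 s
HR = 60 / 1.478 = 40.6 bpm


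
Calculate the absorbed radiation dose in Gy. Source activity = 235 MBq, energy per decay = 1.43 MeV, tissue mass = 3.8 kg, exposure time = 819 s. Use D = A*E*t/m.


A = 235 MBq = 2.3500e+08 Bq
E = 1.43 MeV = 2.29086e-13 J
D = A*E*t/m = 2.3500e+08*2.29086e-13*819/3.8
D = 0.0116 Gy


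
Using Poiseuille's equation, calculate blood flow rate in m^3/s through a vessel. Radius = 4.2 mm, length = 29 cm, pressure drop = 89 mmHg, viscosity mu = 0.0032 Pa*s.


Q = pi*r^4*dP / (8*mu*L)
r = 0.0042 m, L = 0.29 m
dP = 89 mmHg = 11865.658 Pa
Q = 0.001562 m^3/s


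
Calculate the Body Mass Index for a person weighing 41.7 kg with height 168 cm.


BMI = weight / height^2
height = 168 cm = 1.68 m
BMI = 41.7 / 1.68^2
BMI = 14.77 kg/m^2


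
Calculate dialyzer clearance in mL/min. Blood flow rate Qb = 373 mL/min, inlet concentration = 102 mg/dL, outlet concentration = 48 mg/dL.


K = Qb * (Cb_in - Cb_out) / Cb_in
K = 373 * (102 - 48) / 102
K = 197.5 mL/min


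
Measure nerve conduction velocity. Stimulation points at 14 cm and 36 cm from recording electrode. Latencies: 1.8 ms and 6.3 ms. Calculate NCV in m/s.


Distance = (36 - 14) / 100 = 0.22 m
dt = (6.3 - 1.8) / 1000 = 0.0045 s
NCV = dist / dt = 48.89 m/s


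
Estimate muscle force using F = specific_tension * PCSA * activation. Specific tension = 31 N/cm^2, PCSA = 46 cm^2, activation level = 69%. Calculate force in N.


F = sigma * PCSA * activation
F = 31 * 46 * 0.69
F = 983.9 N


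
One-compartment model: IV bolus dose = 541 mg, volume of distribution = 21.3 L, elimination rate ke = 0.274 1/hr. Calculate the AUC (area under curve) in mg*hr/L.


C0 = Dose/Vd = 541/21.3 = 25.3991 mg/L
AUC = C0/ke = 25.3991/0.274
AUC = 92.7 mg*hr/L


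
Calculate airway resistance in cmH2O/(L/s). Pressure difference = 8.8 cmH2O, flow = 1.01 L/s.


R = dP / flow
R = 8.8 / 1.01
R = 8.713 cmH2O/(L/s)


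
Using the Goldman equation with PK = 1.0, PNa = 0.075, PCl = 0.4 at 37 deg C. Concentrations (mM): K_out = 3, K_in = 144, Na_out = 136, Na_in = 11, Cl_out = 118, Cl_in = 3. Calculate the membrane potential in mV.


Vm = (RT/F)*ln((PK*Ko + PNa*Nao + PCl*Cli)/(PK*Ki + PNa*Nai + PCl*Clo))
Numer = 14.4, Denom = 192.025
Vm = -69.23 mV


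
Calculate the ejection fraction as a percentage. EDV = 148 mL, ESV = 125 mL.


SV = EDV - ESV = 148 - 125 = 23 mL
EF = SV/EDV * 100 = 23/148 * 100
EF = 15.54%


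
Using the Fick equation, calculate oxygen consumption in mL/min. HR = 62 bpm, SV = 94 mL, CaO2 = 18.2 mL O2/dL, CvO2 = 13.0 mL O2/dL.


CO = HR*SV = 62*94/1000 = 5.828 L/min
a-v O2 diff = 18.2 - 13.0 = 5.2 mL/dL
VO2 = CO * (CaO2-CvO2) * 10 dL/L
VO2 = 5.828 * 5.2 * 10
VO2 = 303.1 mL/min


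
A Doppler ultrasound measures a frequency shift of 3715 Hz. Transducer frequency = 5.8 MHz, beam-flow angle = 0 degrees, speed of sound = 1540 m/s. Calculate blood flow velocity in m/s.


v = fd * c / (2 * f0 * cos(theta))
v = 3715 * 1540 / (2 * 5.8000e+06 * cos(0))
v = 0.4932 m/s


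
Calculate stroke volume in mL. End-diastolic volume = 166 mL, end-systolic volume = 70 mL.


SV = EDV - ESV
SV = 166 - 70
SV = 96 mL


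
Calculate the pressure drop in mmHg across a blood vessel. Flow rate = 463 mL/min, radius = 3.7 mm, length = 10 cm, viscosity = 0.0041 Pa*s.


dP = 8*mu*L*Q / (pi*r^4)
Q = 463 mL/min = 7.71667e-06 m^3/s
dP = 42.988 Pa = 42.988 / 133.322 mmHg = 0.3224 mmHg


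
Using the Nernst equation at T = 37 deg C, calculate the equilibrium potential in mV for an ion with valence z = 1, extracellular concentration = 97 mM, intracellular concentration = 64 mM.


E = (RT/(zF)) * ln(C_out/C_in)
T = 37 + 273.15 = 310.15 K
E = (8.314 * 310.15 / (1 * 96485)) * ln(97/64)
E = 11.11 mV


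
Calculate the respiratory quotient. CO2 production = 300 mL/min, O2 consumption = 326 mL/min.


RQ = VCO2 / VO2
RQ = 300 / 326
RQ = 0.9202


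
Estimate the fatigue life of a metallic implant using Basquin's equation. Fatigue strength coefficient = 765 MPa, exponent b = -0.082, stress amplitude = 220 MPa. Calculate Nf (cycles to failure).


sigma_a = sigma_f' * (2Nf)^b
2Nf = (sigma_a/sigma_f')^(1/b)
2Nf = (220/765)^(1/-0.082)
2Nf = 3985406.4
Nf = 1.9927e+06


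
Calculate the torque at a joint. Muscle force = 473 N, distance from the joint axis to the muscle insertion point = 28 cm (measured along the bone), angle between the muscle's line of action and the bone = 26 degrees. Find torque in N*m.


Torque = F * d * sin(theta)   (moment arm = d*sin(theta))
d = 28 cm = 0.28 m
Torque = 473 * 0.28 * sin(26)
Torque = 58.06 N*m


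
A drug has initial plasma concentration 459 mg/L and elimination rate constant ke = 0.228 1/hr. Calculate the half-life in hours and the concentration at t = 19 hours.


t_half = ln(2) / ke = 0.693147 / 0.228 = 3.04 hr
C(t) = C0 * exp(-ke*t) = 459 * exp(-0.228*19)
C(19) = 6.032 mg/L


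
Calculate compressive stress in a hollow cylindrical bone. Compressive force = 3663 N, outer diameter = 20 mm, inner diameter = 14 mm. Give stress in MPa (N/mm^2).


A = pi*(r_o^2 - r_i^2)
r_o = 10 mm, r_i = 7 mm
A = 160.221 mm^2
sigma = F/A = 3663 / 160.221
sigma = 22.86 MPa


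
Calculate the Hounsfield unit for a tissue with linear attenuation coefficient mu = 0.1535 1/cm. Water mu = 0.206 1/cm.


HU = ((mu_tissue - mu_water) / mu_water) * 1000
HU = ((0.1535 - 0.206) / 0.206) * 1000
HU = -254.9


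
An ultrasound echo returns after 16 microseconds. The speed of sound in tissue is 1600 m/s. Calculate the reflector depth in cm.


depth = c * t / 2
t = 16 us = 1.6000e-05 s
depth = 1600 * 1.6000e-05 / 2
depth = 0.0128 m = 1.28 cm


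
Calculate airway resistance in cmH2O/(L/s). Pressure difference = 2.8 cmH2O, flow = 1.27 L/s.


R = dP / flow
R = 2.8 / 1.27
R = 2.205 cmH2O/(L/s)


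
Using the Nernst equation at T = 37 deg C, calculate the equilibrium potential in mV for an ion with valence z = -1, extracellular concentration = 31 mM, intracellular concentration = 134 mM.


E = (RT/(zF)) * ln(C_out/C_in)
T = 37 + 273.15 = 310.15 K
E = (8.314 * 310.15 / (-1 * 96485)) * ln(31/134)
E = 39.12 mV


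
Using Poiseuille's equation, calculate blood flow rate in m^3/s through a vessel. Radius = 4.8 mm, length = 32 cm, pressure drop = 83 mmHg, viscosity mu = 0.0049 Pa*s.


Q = pi*r^4*dP / (8*mu*L)
r = 0.0048 m, L = 0.32 m
dP = 83 mmHg = 11065.726 Pa
Q = 0.001471 m^3/s


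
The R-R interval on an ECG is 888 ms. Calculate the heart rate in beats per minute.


HR = 60 / RR_interval(s)
RR = 888 ms = 0.888 s
HR = 60 / 0.888 = 67.57 bpm


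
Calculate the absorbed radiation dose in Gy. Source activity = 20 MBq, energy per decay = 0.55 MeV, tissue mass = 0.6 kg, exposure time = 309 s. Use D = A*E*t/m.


A = 20 MBq = 2.0000e+07 Bq
E = 0.55 MeV = 8.811e-14 J
D = A*E*t/m = 2.0000e+07*8.811e-14*309/0.6
D = 9.0753e-04 Gy


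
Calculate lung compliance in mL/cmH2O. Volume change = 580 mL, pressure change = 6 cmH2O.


C = dV / dP
C = 580 / 6
C = 96.67 mL/cmH2O


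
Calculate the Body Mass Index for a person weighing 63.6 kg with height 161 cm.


BMI = weight / height^2
height = 161 cm = 1.61 m
BMI = 63.6 / 1.61^2
BMI = 24.54 kg/m^2


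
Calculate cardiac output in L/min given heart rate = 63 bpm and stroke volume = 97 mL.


CO = HR * SV
CO = 63 * 97 / 1000
CO = 6.111 L/min


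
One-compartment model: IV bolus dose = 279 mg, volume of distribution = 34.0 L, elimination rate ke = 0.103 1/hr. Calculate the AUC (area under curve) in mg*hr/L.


C0 = Dose/Vd = 279/34.0 = 8.20588 mg/L
AUC = C0/ke = 8.20588/0.103
AUC = 79.67 mg*hr/L


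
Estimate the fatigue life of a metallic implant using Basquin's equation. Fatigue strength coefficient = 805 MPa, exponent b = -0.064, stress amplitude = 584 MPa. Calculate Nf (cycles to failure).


sigma_a = sigma_f' * (2Nf)^b
2Nf = (sigma_a/sigma_f')^(1/b)
2Nf = (584/805)^(1/-0.064)
2Nf = 150.61211
Nf = 75.31


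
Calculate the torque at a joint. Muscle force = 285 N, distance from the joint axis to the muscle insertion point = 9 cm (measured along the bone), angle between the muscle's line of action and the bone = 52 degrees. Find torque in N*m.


Torque = F * d * sin(theta)   (moment arm = d*sin(theta))
d = 9 cm = 0.09 m
Torque = 285 * 0.09 * sin(52)
Torque = 20.21 N*m


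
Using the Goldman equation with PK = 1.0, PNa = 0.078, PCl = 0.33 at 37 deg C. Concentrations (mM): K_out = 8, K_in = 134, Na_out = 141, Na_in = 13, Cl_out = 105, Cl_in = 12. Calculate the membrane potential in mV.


Vm = (RT/F)*ln((PK*Ko + PNa*Nao + PCl*Cli)/(PK*Ki + PNa*Nai + PCl*Clo))
Numer = 22.958, Denom = 169.664
Vm = -53.45 mV


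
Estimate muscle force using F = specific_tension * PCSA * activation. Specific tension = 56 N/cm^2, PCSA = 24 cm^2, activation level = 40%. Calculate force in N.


F = sigma * PCSA * activation
F = 56 * 24 * 0.4
F = 537.6 N


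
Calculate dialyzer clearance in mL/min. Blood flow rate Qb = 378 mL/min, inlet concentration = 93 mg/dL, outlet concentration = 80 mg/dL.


K = Qb * (Cb_in - Cb_out) / Cb_in
K = 378 * (93 - 80) / 93
K = 52.84 mL/min


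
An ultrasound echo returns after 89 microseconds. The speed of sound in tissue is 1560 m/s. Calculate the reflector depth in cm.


depth = c * t / 2
t = 89 us = 8.9000e-05 s
depth = 1560 * 8.9000e-05 / 2
depth = 0.06942 m = 6.942 cm


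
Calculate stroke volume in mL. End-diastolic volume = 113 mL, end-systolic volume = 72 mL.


SV = EDV - ESV
SV = 113 - 72
SV = 41 mL


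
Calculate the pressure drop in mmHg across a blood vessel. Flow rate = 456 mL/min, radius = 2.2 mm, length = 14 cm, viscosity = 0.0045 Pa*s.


dP = 8*mu*L*Q / (pi*r^4)
Q = 456 mL/min = 7.6e-06 m^3/s
dP = 520.479 Pa = 520.479 / 133.322 mmHg = 3.904 mmHg


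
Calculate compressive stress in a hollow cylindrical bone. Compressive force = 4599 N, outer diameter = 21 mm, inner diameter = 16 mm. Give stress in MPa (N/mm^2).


A = pi*(r_o^2 - r_i^2)
r_o = 10.5 mm, r_i = 8 mm
A = 145.299 mm^2
sigma = F/A = 4599 / 145.299
sigma = 31.65 MPa


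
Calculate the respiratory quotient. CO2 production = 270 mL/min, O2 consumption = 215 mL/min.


RQ = VCO2 / VO2
RQ = 270 / 215
RQ = 1.256


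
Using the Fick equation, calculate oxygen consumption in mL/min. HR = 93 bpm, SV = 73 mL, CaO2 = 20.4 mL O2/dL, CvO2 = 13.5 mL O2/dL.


CO = HR*SV = 93*73/1000 = 6.789 L/min
a-v O2 diff = 20.4 - 13.5 = 6.9 mL/dL
VO2 = CO * (CaO2-CvO2) * 10 dL/L
VO2 = 6.789 * 6.9 * 10
VO2 = 468.4 mL/min


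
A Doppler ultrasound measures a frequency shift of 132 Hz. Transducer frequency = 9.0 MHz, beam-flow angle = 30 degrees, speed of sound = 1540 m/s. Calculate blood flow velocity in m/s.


v = fd * c / (2 * f0 * cos(theta))
v = 132 * 1540 / (2 * 9.0000e+06 * cos(30))
v = 0.01304 m/s


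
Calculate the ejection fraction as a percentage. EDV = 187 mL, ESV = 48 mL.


SV = EDV - ESV = 187 - 48 = 139 mL
EF = SV/EDV * 100 = 139/187 * 100
EF = 74.33%


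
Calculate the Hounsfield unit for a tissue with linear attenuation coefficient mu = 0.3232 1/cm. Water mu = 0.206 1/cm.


HU = ((mu_tissue - mu_water) / mu_water) * 1000
HU = ((0.3232 - 0.206) / 0.206) * 1000
HU = 568.9


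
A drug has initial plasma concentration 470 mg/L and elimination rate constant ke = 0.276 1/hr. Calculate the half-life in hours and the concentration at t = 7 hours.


t_half = ln(2) / ke = 0.693147 / 0.276 = 2.511 hr
C(t) = C0 * exp(-ke*t) = 470 * exp(-0.276*7)
C(7) = 68.08 mg/L


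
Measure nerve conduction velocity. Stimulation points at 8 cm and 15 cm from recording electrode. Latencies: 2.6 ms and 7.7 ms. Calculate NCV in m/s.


Distance = (15 - 8) / 100 = 0.07 m
dt = (7.7 - 2.6) / 1000 = 0.0051 s
NCV = dist / dt = 13.73 m/s


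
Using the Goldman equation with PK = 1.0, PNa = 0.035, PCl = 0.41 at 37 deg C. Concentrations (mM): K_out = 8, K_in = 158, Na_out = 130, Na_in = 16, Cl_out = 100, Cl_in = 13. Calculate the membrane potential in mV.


Vm = (RT/F)*ln((PK*Ko + PNa*Nao + PCl*Cli)/(PK*Ki + PNa*Nai + PCl*Clo))
Numer = 17.88, Denom = 199.56
Vm = -64.47 mV


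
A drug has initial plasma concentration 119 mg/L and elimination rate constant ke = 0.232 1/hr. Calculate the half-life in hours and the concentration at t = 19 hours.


t_half = ln(2) / ke = 0.693147 / 0.232 = 2.988 hr
C(t) = C0 * exp(-ke*t) = 119 * exp(-0.232*19)
C(19) = 1.449 mg/L


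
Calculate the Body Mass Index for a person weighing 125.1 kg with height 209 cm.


BMI = weight / height^2
height = 209 cm = 2.09 m
BMI = 125.1 / 2.09^2
BMI = 28.64 kg/m^2


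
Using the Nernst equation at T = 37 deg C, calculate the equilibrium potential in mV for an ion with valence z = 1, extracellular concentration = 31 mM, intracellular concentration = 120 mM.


E = (RT/(zF)) * ln(C_out/C_in)
T = 37 + 273.15 = 310.15 K
E = (8.314 * 310.15 / (1 * 96485)) * ln(31/120)
E = -36.17 mV


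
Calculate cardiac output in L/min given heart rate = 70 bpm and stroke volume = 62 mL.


CO = HR * SV
CO = 70 * 62 / 1000
CO = 4.34 L/min


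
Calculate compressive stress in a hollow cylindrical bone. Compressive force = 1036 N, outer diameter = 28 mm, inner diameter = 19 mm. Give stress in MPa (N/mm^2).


A = pi*(r_o^2 - r_i^2)
r_o = 14 mm, r_i = 9.5 mm
A = 332.223 mm^2
sigma = F/A = 1036 / 332.223
sigma = 3.118 MPa


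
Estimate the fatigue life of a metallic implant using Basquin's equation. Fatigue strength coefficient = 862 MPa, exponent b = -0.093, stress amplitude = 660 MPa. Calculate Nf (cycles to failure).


sigma_a = sigma_f' * (2Nf)^b
2Nf = (sigma_a/sigma_f')^(1/b)
2Nf = (660/862)^(1/-0.093)
2Nf = 17.657025
Nf = 8.829


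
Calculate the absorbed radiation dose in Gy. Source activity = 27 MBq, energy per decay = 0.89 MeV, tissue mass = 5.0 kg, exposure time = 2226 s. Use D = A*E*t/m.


A = 27 MBq = 2.7000e+07 Bq
E = 0.89 MeV = 1.42578e-13 J
D = A*E*t/m = 2.7000e+07*1.42578e-13*2226/5.0
D = 0.001714 Gy


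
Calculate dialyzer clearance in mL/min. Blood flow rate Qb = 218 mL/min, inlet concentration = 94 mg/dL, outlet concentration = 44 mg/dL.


K = Qb * (Cb_in - Cb_out) / Cb_in
K = 218 * (94 - 44) / 94
K = 116 mL/min


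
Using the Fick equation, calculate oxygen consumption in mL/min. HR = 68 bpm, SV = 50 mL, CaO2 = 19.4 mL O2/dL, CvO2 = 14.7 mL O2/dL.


CO = HR*SV = 68*50/1000 = 3.4 L/min
a-v O2 diff = 19.4 - 14.7 = 4.7 mL/dL
VO2 = CO * (CaO2-CvO2) * 10 dL/L
VO2 = 3.4 * 4.7 * 10
VO2 = 159.8 mL/min


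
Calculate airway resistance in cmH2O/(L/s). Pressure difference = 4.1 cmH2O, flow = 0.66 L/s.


R = dP / flow
R = 4.1 / 0.66
R = 6.212 cmH2O/(L/s)


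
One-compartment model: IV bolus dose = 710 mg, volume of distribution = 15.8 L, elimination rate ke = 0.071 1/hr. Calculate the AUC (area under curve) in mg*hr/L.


C0 = Dose/Vd = 710/15.8 = 44.9367 mg/L
AUC = C0/ke = 44.9367/0.071
AUC = 632.9 mg*hr/L


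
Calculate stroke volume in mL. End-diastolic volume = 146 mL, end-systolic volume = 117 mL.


SV = EDV - ESV
SV = 146 - 117
SV = 29 mL


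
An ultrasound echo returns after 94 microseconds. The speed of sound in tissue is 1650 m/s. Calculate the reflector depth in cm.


depth = c * t / 2
t = 94 us = 9.4000e-05 s
depth = 1650 * 9.4000e-05 / 2
depth = 0.07755 m = 7.755 cm


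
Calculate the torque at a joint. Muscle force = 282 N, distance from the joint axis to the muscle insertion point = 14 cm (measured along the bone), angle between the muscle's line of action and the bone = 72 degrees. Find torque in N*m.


Torque = F * d * sin(theta)   (moment arm = d*sin(theta))
d = 14 cm = 0.14 m
Torque = 282 * 0.14 * sin(72)
Torque = 37.55 N*m


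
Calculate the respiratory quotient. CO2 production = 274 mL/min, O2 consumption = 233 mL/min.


RQ = VCO2 / VO2
RQ = 274 / 233
RQ = 1.176


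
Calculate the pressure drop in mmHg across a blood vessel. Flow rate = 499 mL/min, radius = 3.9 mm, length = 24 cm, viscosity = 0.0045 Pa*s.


dP = 8*mu*L*Q / (pi*r^4)
Q = 499 mL/min = 8.31667e-06 m^3/s
dP = 98.8678 Pa = 98.8678 / 133.322 mmHg = 0.7416 mmHg


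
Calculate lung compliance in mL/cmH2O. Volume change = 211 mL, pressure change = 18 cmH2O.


C = dV / dP
C = 211 / 18
C = 11.72 mL/cmH2O


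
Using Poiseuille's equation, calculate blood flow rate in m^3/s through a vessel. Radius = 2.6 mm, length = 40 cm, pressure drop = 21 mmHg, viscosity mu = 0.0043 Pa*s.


Q = pi*r^4*dP / (8*mu*L)
r = 0.0026 m, L = 0.4 m
dP = 21 mmHg = 2799.762 Pa
Q = 2.9211e-05 m^3/s


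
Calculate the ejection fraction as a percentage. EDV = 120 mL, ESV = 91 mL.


SV = EDV - ESV = 120 - 91 = 29 mL
EF = SV/EDV * 100 = 29/120 * 100
EF = 24.17%


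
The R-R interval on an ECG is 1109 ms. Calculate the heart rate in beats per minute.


HR = 60 / RR_interval(s)
RR = 1109 ms = 1.109 s
HR = 60 / 1.109 = 54.1 bpm


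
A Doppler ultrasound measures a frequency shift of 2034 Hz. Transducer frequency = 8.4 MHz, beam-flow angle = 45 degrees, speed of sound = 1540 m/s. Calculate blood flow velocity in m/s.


v = fd * c / (2 * f0 * cos(theta))
v = 2034 * 1540 / (2 * 8.4000e+06 * cos(45))
v = 0.2637 m/s


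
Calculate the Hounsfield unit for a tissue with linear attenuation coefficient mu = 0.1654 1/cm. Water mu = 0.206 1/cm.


HU = ((mu_tissue - mu_water) / mu_water) * 1000
HU = ((0.1654 - 0.206) / 0.206) * 1000
HU = -197.1


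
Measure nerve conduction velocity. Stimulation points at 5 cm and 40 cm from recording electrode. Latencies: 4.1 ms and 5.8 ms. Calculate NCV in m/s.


Distance = (40 - 5) / 100 = 0.35 m
dt = (5.8 - 4.1) / 1000 = 0.0017 s
NCV = dist / dt = 205.9 m/s


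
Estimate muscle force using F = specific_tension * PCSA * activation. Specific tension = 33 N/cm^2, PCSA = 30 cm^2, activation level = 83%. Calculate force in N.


F = sigma * PCSA * activation
F = 33 * 30 * 0.83
F = 821.7 N


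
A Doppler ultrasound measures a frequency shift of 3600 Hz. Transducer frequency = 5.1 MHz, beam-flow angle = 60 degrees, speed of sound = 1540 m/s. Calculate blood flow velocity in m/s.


v = fd * c / (2 * f0 * cos(theta))
v = 3600 * 1540 / (2 * 5.1000e+06 * cos(60))
v = 1.087 m/s


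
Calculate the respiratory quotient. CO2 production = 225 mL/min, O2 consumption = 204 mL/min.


RQ = VCO2 / VO2
RQ = 225 / 204
RQ = 1.103


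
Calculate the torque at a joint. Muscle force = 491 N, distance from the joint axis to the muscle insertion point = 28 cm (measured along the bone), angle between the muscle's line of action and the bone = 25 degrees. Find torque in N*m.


Torque = F * d * sin(theta)   (moment arm = d*sin(theta))
d = 28 cm = 0.28 m
Torque = 491 * 0.28 * sin(25)
Torque = 58.1 N*m


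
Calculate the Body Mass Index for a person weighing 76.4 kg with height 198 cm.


BMI = weight / height^2
height = 198 cm = 1.98 m
BMI = 76.4 / 1.98^2
BMI = 19.49 kg/m^2


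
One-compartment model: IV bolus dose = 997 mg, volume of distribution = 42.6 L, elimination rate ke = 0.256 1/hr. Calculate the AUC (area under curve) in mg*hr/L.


C0 = Dose/Vd = 997/42.6 = 23.4038 mg/L
AUC = C0/ke = 23.4038/0.256
AUC = 91.42 mg*hr/L


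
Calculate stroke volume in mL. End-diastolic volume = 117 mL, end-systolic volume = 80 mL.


SV = EDV - ESV
SV = 117 - 80
SV = 37 mL


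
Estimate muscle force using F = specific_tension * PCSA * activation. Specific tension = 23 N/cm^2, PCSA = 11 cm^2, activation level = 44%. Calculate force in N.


F = sigma * PCSA * activation
F = 23 * 11 * 0.44
F = 111.3 N


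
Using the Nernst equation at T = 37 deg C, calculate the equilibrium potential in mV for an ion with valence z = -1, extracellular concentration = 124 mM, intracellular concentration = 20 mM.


E = (RT/(zF)) * ln(C_out/C_in)
T = 37 + 273.15 = 310.15 K
E = (8.314 * 310.15 / (-1 * 96485)) * ln(124/20)
E = -48.76 mV


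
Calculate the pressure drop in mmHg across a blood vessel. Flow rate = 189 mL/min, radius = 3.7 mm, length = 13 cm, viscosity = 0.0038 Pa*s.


dP = 8*mu*L*Q / (pi*r^4)
Q = 189 mL/min = 3.15e-06 m^3/s
dP = 21.1432 Pa = 21.1432 / 133.322 mmHg = 0.1586 mmHg


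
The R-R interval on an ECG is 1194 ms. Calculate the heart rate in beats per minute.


HR = 60 / RR_interval(s)
RR = 1194 ms = 1.194 s
HR = 60 / 1.194 = 50.25 bpm


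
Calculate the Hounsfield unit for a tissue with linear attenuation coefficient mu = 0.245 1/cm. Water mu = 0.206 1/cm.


HU = ((mu_tissue - mu_water) / mu_water) * 1000
HU = ((0.245 - 0.206) / 0.206) * 1000
HU = 189.3


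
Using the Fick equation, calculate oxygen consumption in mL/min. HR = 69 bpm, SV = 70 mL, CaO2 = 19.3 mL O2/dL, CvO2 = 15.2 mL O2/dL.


CO = HR*SV = 69*70/1000 = 4.83 L/min
a-v O2 diff = 19.3 - 15.2 = 4.1 mL/dL
VO2 = CO * (CaO2-CvO2) * 10 dL/L
VO2 = 4.83 * 4.1 * 10
VO2 = 198 mL/min


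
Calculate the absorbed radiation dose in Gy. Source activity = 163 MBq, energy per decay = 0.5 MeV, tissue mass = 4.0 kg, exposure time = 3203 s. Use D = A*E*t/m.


A = 163 MBq = 1.6300e+08 Bq
E = 0.5 MeV = 8.01e-14 J
D = A*E*t/m = 1.6300e+08*8.01e-14*3203/4.0
D = 0.01045 Gy


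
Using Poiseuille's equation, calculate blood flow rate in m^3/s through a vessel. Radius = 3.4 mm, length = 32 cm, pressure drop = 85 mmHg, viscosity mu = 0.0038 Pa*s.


Q = pi*r^4*dP / (8*mu*L)
r = 0.0034 m, L = 0.32 m
dP = 85 mmHg = 11332.37 Pa
Q = 4.8906e-04 m^3/s


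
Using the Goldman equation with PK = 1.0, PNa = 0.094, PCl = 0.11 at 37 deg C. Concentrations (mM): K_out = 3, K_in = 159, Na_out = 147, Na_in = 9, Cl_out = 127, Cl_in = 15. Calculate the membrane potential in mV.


Vm = (RT/F)*ln((PK*Ko + PNa*Nao + PCl*Cli)/(PK*Ki + PNa*Nai + PCl*Clo))
Numer = 18.468, Denom = 173.816
Vm = -59.92 mV


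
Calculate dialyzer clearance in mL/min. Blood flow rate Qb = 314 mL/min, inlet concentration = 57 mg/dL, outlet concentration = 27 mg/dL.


K = Qb * (Cb_in - Cb_out) / Cb_in
K = 314 * (57 - 27) / 57
K = 165.3 mL/min
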